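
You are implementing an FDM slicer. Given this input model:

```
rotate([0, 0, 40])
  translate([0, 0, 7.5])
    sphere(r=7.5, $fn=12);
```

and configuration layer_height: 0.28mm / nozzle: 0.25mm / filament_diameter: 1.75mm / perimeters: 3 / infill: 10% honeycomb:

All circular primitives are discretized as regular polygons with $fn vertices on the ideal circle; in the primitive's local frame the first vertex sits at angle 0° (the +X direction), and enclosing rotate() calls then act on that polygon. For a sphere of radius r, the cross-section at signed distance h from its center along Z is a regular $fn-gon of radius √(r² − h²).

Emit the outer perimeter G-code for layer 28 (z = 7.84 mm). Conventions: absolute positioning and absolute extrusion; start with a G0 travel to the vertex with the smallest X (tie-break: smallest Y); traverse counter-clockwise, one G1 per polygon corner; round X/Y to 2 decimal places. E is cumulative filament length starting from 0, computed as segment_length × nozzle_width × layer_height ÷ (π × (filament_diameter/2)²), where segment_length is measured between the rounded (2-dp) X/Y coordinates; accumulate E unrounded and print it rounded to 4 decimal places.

At z = 7.84 mm: the r=7.5 sphere slices to a regular 12-gon of circumradius 7.492 (√(r²−h²) with h=0.34 from center); (whole slice rotated 40° about Z — lengths, areas and connectivity unchanged). The outline is a single polygon with 12 vertices. Extrusion per mm of travel: 0.25 × 0.28 / (π × 0.875²) = 0.029103. Accumulating E over each segment gives final E = 1.3546.

G0 X-7.38 Y-1.30 Z7.84
G1 X-5.74 Y-4.82 E0.1130
G1 X-2.56 Y-7.04 E0.2259
G1 X1.30 Y-7.38 E0.3387
G1 X4.82 Y-5.74 E0.4517
G1 X7.04 Y-2.56 E0.5645
G1 X7.38 Y1.30 E0.6773
G1 X5.74 Y4.82 E0.7903
G1 X2.56 Y7.04 E0.9032
G1 X-1.30 Y7.38 E1.0160
G1 X-4.82 Y5.74 E1.1290
G1 X-7.04 Y2.56 E1.2418
G1 X-7.38 Y-1.30 E1.3546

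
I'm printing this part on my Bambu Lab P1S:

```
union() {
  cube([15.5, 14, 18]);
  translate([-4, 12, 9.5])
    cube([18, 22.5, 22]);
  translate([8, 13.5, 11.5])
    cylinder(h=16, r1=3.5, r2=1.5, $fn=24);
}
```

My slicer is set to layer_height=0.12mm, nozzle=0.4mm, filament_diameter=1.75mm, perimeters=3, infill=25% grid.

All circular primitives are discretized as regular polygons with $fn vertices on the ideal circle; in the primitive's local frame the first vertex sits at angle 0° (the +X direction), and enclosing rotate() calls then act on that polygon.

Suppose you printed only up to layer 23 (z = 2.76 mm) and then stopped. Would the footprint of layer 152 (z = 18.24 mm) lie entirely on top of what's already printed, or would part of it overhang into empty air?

part overhangs

Compare the two slices. At z = 2.76: the 15.5×14 cube contributes its full rectangle (area 217.00 mm²); the cube at (-4, 12) is not intersected at this z (z outside [9.5, 31.5]); the cone at (8, 13.5) is absent (z outside [11.5, 27.5]); Merging all regions: only the 15.5×14 cube is present, so the union is just that shape — area = 217.00 mm². At z = 18.24: the cube is absent (z outside [0, 18]); the 18×22.5 cube at (-4, 12) contributes its full rectangle (area 405.00 mm²); the cone at (8, 13.5) contributes a regular 24-gon of circumradius 2.658 (interpolated between r1=3.5 and r2=1.5 at t=0.421) (area = (24/2)·2.658²·sin(360°/24) = 21.93 mm²); Taking the union: the regions partially overlap — summed areas 426.93 mm² minus the doubly-counted overlap 18.45 mm² gives 408.49 mm² — area = 408.49 mm². Checking containment: at z = 18.24 the cross-section extends beyond the z = 2.76 cross-section by about 377.00 mm².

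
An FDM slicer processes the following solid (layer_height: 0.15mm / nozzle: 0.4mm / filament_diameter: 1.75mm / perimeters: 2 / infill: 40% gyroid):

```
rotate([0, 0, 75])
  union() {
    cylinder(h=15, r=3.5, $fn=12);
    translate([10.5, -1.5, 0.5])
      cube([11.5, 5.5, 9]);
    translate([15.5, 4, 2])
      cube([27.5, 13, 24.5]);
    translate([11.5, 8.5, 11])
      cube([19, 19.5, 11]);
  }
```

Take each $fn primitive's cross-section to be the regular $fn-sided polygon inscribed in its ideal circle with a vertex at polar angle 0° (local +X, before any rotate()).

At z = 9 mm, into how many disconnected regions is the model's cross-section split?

2

At z = 9 mm: the r=3.5 cylinder gives a regular 12-gon of circumradius 3.5 (constant along its height); the 11.5×5.5 cube at (10.5, -1.5) contributes its full rectangle; the cube at (15.5, 4) (footprint 27.5×13) is included at this height; the cube at (11.5, 8.5) is absent (z outside [11, 22]); Taking the union: the 3 present regions share edge segments without overlapping in area, so areas simply add but the touching pieces fuse into one outline (the shared edge portions become interior and drop out of the boundary) — 2 connected regions; (rotated 75° about Z; rotation is an isometry so areas/perimeters/island counts are preserved). The result has 2 disconnected regions.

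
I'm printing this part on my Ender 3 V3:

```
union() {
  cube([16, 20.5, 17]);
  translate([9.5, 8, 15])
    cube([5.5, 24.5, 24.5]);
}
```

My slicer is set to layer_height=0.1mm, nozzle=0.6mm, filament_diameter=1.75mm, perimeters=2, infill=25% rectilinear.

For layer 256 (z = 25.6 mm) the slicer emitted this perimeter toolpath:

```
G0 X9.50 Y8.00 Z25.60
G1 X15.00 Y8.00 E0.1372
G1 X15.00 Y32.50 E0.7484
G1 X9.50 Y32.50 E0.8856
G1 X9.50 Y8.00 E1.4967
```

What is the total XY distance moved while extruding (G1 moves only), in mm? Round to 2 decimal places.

Sum the Euclidean lengths of each G1 segment: total = 60.00 mm.

60.00 mm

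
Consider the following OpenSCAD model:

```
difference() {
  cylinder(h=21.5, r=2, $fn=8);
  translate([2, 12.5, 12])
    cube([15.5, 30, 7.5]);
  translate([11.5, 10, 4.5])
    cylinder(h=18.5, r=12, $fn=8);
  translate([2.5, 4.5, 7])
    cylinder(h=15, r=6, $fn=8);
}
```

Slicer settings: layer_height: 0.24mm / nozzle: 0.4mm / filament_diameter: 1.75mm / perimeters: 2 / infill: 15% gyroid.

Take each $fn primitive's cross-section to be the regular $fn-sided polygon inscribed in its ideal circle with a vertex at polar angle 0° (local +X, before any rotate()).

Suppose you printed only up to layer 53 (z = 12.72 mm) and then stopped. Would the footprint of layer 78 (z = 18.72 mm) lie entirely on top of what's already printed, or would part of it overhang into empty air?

Compare the two slices. At z = 12.72: the r=2 cylinder contributes a regular 8-gon of circumradius 2 (area = (8/2)·2.000²·sin(360°/8) = 11.31 mm²); the 15.5×30 cube at (2, 12.5) contributes its full rectangle (area 465.00 mm²); the r=12 cylinder at (11.5, 10) gives a regular 8-gon of circumradius 12 (constant along its height) (area = (8/2)·12.000²·sin(360°/8) = 407.29 mm²); the r=6 cylinder at (2.5, 4.5) contributes a regular 8-gon of circumradius 6 (area = (8/2)·6.000²·sin(360°/8) = 101.82 mm²); Taking the first minus the rest: starting from the r=2 cylinder (11.31 mm²), the 15.5×30 cube at (2, 12.5) misses the remaining region (no effect); the r=12 cylinder at (11.5, 10) misses the remaining region (no effect); the r=6 cylinder at (2.5, 4.5) partially overlaps it — only the 7.23 mm² overlap (of its 101.82 mm²) is removed, clipping the outline — area = 4.08 mm². At z = 18.72: the cylinder: section is a regular 8-gon, circumradius r=2 (area = (8/2)·2.000²·sin(360°/8) = 11.31 mm²); the cube at (2, 12.5) (footprint 15.5×30) is included at this height (area 465.00 mm²); the r=12 cylinder at (11.5, 10) contributes a regular 8-gon of circumradius 12 (area = (8/2)·12.000²·sin(360°/8) = 407.29 mm²); the r=6 cylinder at (2.5, 4.5) contributes a regular 8-gon of circumradius 6 (area = (8/2)·6.000²·sin(360°/8) = 101.82 mm²); Subtracting the remaining from the first: starting from the r=2 cylinder (11.31 mm²), the 15.5×30 cube at (2, 12.5) misses the remaining region (no effect); the r=12 cylinder at (11.5, 10) misses the remaining region (no effect); the r=6 cylinder at (2.5, 4.5) partially overlaps it — only the 7.23 mm² overlap (of its 101.82 mm²) is removed, clipping the outline — area = 4.08 mm². Checking containment: the cross-section at z = 18.72 is a subset of the cross-section at z = 12.72.

entirely on top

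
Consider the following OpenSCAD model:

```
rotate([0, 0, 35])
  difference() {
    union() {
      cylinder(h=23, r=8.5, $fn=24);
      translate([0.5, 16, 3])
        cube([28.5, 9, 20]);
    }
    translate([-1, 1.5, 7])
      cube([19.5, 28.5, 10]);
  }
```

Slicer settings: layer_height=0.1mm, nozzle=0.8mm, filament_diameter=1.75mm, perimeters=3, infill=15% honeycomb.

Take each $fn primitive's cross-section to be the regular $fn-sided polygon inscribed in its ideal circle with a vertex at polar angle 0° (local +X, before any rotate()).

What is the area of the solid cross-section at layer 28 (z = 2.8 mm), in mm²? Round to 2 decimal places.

224.40 mm²

At z = 2.8 mm: the r=8.5 cylinder contributes a regular 24-gon of circumradius 8.5 (area = (24/2)·8.500²·sin(360°/24) = 224.40 mm²); the cube at (0.5, 16) does not reach this height (z outside [3, 23]); Taking the union: only the r=8.5 cylinder is present, so the union is just that shape — area = 224.40 mm²; the cube at (-1, 1.5) is not intersected at this z (z outside [7, 17]); After the difference (first − rest): none of the subtracted shapes is present at this height, so the result so far is unchanged — area = 224.40 mm²; (rotated 35° about Z; rotation is an isometry so areas/perimeters/island counts are preserved). Overall, the cross-section is a single solid region. Net area = 224.40 mm².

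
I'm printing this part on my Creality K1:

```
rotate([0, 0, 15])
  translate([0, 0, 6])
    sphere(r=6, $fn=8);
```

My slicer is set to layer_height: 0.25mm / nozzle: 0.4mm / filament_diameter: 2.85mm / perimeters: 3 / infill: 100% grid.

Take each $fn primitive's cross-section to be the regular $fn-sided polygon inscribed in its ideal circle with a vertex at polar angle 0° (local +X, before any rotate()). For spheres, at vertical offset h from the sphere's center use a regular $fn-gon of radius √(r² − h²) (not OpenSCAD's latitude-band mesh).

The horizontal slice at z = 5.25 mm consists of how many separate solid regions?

At z = 5.25 mm: the r=6 sphere slices to a regular 8-gon of circumradius 5.953 (√(r²−h²) with h=0.75 from center); (rotated 15° about Z; rotation is an isometry so areas/perimeters/island counts are preserved). The result has 1 disconnected region.

1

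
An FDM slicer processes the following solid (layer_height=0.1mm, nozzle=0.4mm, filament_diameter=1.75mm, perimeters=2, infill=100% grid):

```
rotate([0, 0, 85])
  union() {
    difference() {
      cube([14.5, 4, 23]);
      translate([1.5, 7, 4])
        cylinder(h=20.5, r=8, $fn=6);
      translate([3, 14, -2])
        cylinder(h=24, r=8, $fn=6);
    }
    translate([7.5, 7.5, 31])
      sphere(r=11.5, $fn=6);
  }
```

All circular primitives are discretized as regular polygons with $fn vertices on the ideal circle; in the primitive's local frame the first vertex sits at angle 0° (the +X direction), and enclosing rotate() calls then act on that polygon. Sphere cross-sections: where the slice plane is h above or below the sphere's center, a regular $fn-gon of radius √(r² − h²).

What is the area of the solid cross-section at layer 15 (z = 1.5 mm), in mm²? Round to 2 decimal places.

58.00 mm²

At z = 1.5 mm: the 14.5×4 cube contributes its full rectangle (area 58.00 mm²); the cylinder at (1.5, 7) is not intersected at this z (z outside [4, 24.5]); the r=8 cylinder at (3, 14) contributes a regular 6-gon of circumradius 8 (area = (6/2)·8.000²·sin(360°/6) = 166.28 mm²); Subtracting the remaining from the first: starting from the 14.5×4 cube (58.00 mm²), the r=8 cylinder at (3, 14) misses the remaining region (no effect) — area = 58.00 mm²; the sphere at (7.5, 7.5) is not intersected at this z (|z−center|=29.500 > r=11.5); Combining (union): only that combined region is present, so the union is just that shape — area = 58.00 mm²; (whole slice rotated 85° about Z — lengths, areas and connectivity unchanged). Overall, the cross-section is a single solid region. Net area = 58.00 mm².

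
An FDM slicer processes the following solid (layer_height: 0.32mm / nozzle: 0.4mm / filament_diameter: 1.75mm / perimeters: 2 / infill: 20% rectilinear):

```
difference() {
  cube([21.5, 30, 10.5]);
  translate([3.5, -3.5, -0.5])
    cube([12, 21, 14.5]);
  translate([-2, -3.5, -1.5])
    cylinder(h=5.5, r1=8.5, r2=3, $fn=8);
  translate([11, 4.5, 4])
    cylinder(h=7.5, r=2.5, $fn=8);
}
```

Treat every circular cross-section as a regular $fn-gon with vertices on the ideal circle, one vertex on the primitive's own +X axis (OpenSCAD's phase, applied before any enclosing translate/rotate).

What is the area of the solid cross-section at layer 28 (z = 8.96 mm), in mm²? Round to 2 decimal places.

At z = 8.96 mm: the cube is present — its section is the full 21.5×30 rectangle (area 645.00 mm²); the cube at (3.5, -3.5) (footprint 12×21) is included at this height (area 252.00 mm²); the cone at (-2, -3.5) does not reach this height (z outside [-1.5, 4]); the cylinder at (11, 4.5): section is a regular 8-gon, circumradius r=2.5 (area = (8/2)·2.500²·sin(360°/8) = 17.68 mm²); After the difference (first − rest): starting from the 21.5×30 cube (645.00 mm²), the 12×21 cube at (3.5, -3.5) partially overlaps it — only the 210.00 mm² overlap (of its 252.00 mm²) is removed, clipping the outline; the r=2.5 cylinder at (11, 4.5) misses the remaining region (no effect) — area = 435.00 mm². Overall, the cross-section is a single solid region. Net area = 435.00 mm².

435.00 mm²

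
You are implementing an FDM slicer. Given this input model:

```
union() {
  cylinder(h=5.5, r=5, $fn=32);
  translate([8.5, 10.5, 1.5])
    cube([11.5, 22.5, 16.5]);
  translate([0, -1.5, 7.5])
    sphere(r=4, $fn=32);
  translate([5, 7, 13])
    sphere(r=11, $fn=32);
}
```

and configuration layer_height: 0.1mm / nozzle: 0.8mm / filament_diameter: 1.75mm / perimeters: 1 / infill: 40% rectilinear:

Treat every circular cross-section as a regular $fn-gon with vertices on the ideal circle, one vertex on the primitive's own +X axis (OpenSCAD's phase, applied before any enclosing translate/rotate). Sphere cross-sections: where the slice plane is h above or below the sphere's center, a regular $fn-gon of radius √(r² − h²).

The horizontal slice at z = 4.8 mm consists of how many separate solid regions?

At z = 4.8 mm: the r=5 cylinder contributes a regular 32-gon of circumradius 5; the cube at (8.5, 10.5) is present — its section is the full 11.5×22.5 rectangle; the sphere at (0, -1.5): section is a regular 32-gon, circumradius = √(r²−h²) = √(4²−2.7²) = 2.951; the sphere at (5, 7): section is a regular 32-gon, circumradius = √(r²−h²) = √(11²−8.2²) = 7.332; Merging all regions: the regions partially overlap (shared area 53.99 mm²), so overlapping operands fuse into one piece — 1 connected region. The result has 1 disconnected region.

1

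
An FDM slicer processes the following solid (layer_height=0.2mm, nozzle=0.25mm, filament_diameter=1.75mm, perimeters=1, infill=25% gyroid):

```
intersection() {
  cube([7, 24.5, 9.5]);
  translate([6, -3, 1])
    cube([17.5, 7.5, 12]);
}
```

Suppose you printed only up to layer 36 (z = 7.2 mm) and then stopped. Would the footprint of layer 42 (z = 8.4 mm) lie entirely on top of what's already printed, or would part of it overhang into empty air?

Compare the two slices. At z = 7.2: the cube (footprint 7×24.5) is included at this height (area 171.50 mm²); the cube at (6, -3) (footprint 17.5×7.5) is included at this height (area 131.25 mm²); Keeping only the common overlap: the 17.5×7.5 cube at (6, -3) partially overlaps the 7×24.5 cube; clipping to the common part keeps 4.50 mm² — area = 4.50 mm². At z = 8.4: the cube is present — its section is the full 7×24.5 rectangle (area 171.50 mm²); the 17.5×7.5 cube at (6, -3) contributes its full rectangle (area 131.25 mm²); Keeping only the common overlap: the 17.5×7.5 cube at (6, -3) partially overlaps the 7×24.5 cube; clipping to the common part keeps 4.50 mm² — area = 4.50 mm². Checking containment: the cross-section at z = 8.4 is a subset of the cross-section at z = 7.2.

entirely on top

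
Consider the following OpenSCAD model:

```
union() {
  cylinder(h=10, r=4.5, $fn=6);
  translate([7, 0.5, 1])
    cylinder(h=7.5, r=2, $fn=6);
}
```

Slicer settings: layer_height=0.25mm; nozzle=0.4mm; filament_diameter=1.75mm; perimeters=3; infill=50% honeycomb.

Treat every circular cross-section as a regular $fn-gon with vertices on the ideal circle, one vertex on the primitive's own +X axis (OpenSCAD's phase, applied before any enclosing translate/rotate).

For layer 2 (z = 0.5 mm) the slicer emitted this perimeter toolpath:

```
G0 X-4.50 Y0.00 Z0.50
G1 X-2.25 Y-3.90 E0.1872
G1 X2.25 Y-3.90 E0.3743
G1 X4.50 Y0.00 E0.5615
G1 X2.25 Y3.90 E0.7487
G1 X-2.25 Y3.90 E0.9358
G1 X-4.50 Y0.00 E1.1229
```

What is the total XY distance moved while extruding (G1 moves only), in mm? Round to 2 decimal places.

27.01 mm

Sum the Euclidean lengths of each G1 segment: total = 27.01 mm.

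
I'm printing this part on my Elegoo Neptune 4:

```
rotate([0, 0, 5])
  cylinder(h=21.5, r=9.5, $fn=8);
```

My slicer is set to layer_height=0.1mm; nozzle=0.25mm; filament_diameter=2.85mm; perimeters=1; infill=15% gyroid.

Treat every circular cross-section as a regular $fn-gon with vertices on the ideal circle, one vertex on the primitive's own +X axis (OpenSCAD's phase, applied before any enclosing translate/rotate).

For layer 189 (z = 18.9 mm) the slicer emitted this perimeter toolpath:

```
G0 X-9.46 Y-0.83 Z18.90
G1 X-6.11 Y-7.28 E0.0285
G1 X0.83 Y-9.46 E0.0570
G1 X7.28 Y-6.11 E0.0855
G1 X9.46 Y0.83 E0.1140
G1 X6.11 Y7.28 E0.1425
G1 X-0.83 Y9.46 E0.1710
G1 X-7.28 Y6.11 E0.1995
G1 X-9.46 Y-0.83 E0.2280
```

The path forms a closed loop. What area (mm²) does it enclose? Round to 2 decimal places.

255.28 mm²

Apply the shoelace formula to the sequence of (X, Y) vertices; enclosed area = 255.28 mm².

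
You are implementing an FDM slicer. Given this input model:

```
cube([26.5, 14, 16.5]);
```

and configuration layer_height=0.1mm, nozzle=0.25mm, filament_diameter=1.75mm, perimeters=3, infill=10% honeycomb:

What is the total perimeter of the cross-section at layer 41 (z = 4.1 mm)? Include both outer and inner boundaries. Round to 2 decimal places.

At z = 4.1 mm: the cube is present — its section is the full 26.5×14 rectangle (perimeter 81.00 mm). Overall, the cross-section is a single solid region. Total boundary length (outer) = 81.00 mm.

81.00 mm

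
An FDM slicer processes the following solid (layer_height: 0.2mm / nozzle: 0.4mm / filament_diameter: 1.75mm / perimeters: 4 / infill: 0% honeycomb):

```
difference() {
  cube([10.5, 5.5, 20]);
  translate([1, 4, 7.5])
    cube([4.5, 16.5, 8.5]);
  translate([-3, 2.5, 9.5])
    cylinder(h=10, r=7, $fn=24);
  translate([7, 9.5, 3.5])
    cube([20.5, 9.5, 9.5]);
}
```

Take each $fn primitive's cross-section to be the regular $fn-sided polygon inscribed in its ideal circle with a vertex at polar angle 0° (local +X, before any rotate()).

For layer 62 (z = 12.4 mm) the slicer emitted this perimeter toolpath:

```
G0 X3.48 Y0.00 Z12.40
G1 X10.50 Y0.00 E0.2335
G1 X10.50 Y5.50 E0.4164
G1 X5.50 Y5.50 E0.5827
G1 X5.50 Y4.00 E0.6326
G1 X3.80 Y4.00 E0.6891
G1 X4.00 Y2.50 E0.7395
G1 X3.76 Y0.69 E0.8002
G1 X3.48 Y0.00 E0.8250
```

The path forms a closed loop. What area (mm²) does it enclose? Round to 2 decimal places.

34.13 mm²

Apply the shoelace formula to the sequence of (X, Y) vertices; enclosed area = 34.13 mm².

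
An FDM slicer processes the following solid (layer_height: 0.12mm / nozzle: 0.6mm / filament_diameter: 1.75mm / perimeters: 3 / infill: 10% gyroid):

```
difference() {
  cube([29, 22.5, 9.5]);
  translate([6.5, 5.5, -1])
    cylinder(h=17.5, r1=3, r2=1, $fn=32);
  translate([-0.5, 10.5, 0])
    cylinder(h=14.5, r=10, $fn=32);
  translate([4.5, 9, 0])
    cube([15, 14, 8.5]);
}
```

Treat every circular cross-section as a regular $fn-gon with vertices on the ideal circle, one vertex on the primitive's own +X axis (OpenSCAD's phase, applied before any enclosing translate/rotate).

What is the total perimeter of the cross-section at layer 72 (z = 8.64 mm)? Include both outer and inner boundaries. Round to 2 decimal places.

113.81 mm

At z = 8.64 mm: the 29×22.5 cube contributes its full rectangle (perimeter 103.00 mm); the cone at (6.5, 5.5): at t=0.551 of its height the radius interpolates to r₁+(r₂−r₁)t = 1.898, giving a regular 32-gon of that circumradius (perimeter = 2·32·1.898·sin(180°/32) = 11.91 mm); the r=10 cylinder at (-0.5, 10.5) contributes a regular 32-gon of circumradius 10 (perimeter = 2·32·10.000·sin(180°/32) = 62.73 mm); the cube at (4.5, 9) does not reach this height (z outside [0, 8.5]); Subtracting the remaining from the first: starting from the 29×22.5 cube, the cone at (6.5, 5.5) lies wholly inside it (removes its full 11.25 mm² and its 11.91 mm outline becomes a hole wall); the r=10 cylinder at (-0.5, 10.5) partially overlaps it — only the 135.89 mm² overlap (of its 312.14 mm²) is removed, clipping the outline — boundary = 113.81 mm. Overall, the cross-section is a single solid region. Total boundary length (outer) = 113.81 mm.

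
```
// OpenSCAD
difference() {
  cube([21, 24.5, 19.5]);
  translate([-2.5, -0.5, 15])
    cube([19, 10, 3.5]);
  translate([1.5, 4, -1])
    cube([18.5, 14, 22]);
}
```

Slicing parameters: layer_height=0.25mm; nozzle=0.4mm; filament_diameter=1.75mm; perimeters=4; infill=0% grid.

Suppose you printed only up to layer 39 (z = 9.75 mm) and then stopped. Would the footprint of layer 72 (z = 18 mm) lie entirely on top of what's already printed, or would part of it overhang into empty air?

Compare the two slices. At z = 9.75: the cube is present — its section is the full 21×24.5 rectangle (area 514.50 mm²); the cube at (-2.5, -0.5) is not intersected at this z (z outside [15, 18.5]); the 18.5×14 cube at (1.5, 4) contributes its full rectangle (area 259.00 mm²); After the difference (first − rest): starting from the 21×24.5 cube (514.50 mm²), the 18.5×14 cube at (1.5, 4) lies wholly inside it (removes its full 259.00 mm² and its 65.00 mm outline becomes a hole wall) — area = 255.50 mm². At z = 18: the 21×24.5 cube contributes its full rectangle (area 514.50 mm²); the cube at (-2.5, -0.5) (footprint 19×10) is included at this height (area 190.00 mm²); the 18.5×14 cube at (1.5, 4) contributes its full rectangle (area 259.00 mm²); Taking the first minus the rest: starting from the 21×24.5 cube (514.50 mm²), the 19×10 cube at (-2.5, -0.5) partially overlaps it — only the 156.75 mm² overlap (of its 190.00 mm²) is removed, clipping the outline; the 18.5×14 cube at (1.5, 4) partially overlaps it — only the 176.50 mm² overlap (of its 259.00 mm²) is removed, clipping the outline — area = 181.25 mm². Checking containment: the cross-section at z = 18 is a subset of the cross-section at z = 9.75.

entirely on top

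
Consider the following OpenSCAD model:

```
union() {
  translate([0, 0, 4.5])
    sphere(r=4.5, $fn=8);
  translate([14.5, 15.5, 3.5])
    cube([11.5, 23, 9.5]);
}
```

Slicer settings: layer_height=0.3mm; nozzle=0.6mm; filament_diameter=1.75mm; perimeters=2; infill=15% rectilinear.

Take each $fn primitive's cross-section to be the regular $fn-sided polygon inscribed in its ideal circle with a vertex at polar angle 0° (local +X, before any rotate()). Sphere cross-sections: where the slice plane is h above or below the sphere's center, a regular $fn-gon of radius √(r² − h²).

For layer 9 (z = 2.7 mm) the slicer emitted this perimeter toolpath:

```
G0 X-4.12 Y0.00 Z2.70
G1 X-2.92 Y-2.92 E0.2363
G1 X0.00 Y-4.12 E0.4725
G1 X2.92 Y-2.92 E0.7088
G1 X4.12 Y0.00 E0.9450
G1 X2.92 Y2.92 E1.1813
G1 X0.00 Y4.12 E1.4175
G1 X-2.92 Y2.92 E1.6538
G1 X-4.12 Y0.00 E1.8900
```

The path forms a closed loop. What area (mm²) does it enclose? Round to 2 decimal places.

Apply the shoelace formula to the sequence of (X, Y) vertices; enclosed area = 48.12 mm².

48.12 mm²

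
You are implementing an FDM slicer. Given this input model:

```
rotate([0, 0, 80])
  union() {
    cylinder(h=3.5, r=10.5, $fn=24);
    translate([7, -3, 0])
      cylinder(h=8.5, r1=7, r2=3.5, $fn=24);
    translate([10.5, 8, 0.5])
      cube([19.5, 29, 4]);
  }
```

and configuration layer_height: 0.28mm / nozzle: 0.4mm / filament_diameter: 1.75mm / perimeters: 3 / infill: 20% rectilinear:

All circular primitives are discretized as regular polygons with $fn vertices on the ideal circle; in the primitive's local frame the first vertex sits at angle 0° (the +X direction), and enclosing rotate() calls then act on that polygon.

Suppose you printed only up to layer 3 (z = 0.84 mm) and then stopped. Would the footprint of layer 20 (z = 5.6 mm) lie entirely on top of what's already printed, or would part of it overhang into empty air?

Compare the two slices. At z = 0.84: the cylinder: section is a regular 24-gon, circumradius r=10.5 (area = (24/2)·10.500²·sin(360°/24) = 342.42 mm²); the cone at (7, -3) contributes a regular 24-gon of circumradius 6.654 (interpolated between r1=7 and r2=3.5 at t=0.099) (area = (24/2)·6.654²·sin(360°/24) = 137.52 mm²); the 19.5×29 cube at (10.5, 8) contributes its full rectangle (area 565.50 mm²); Merging all regions: the regions partially overlap — summed areas 1045.44 mm² minus the doubly-counted overlap 96.23 mm² gives 949.20 mm² — area = 949.20 mm²; (whole slice rotated 80° about Z — lengths, areas and connectivity unchanged). At z = 5.6: the cylinder is not intersected at this z (z outside [0, 3.5]); the cone at (7, -3): at t=0.659 of its height the radius interpolates to r₁+(r₂−r₁)t = 4.694, giving a regular 24-gon of that circumradius (area = (24/2)·4.694²·sin(360°/24) = 68.44 mm²); the cube at (10.5, 8) is absent (z outside [0.5, 4.5]); Combining (union): only the cone at (7, -3) is present, so the union is just that shape — area = 68.44 mm²; (rotated 80° about Z; rotation is an isometry so areas/perimeters/island counts are preserved). Checking containment: the cross-section at z = 5.6 is a subset of the cross-section at z = 0.84.

entirely on top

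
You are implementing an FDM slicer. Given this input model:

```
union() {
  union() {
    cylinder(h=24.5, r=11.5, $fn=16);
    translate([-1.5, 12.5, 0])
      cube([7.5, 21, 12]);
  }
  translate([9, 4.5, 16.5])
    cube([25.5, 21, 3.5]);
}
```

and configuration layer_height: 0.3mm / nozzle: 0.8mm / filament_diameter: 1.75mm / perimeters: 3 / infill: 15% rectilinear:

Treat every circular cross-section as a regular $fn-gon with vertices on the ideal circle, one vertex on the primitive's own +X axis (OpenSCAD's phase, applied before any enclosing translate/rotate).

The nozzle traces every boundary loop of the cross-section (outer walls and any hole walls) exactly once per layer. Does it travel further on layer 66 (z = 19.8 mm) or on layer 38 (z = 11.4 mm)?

Layer 66 (z = 19.8): the cylinder: section is a regular 16-gon, circumradius r=11.5 (perimeter = 2·16·11.500·sin(180°/16) = 71.79 mm); the cube at (-1.5, 12.5) is absent (z outside [0, 12]); Merging all regions: only the r=11.5 cylinder is present, so the union is just that shape — boundary = 71.79 mm; the cube at (9, 4.5) is present — its section is the full 25.5×21 rectangle (perimeter 93.00 mm); Taking the union: the regions partially overlap (shared area 1.82 mm²), so the edge portions inside another operand are dropped and the merged outline is re-measured after clipping — boundary = 158.10 mm. So its perimeter = 158.10 mm. Layer 38 (z = 11.4): the r=11.5 cylinder gives a regular 16-gon of circumradius 11.5 (constant along its height) (perimeter = 2·16·11.500·sin(180°/16) = 71.79 mm); the cube at (-1.5, 12.5) (footprint 7.5×21) is included at this height (perimeter 57.00 mm); Taking the union: the 2 present regions are separate (no shared area or edge), so areas and boundary lengths simply add and each stays a separate island — boundary = 128.79 mm; the cube at (9, 4.5) is not intersected at this z (z outside [16.5, 20]); Taking the union: only the result so far is present, so the union is just that shape — boundary = 128.79 mm. So its perimeter = 128.79 mm. Layer 66 is larger (158.10 vs 128.79 mm).

layer 66 (z = 19.8 mm)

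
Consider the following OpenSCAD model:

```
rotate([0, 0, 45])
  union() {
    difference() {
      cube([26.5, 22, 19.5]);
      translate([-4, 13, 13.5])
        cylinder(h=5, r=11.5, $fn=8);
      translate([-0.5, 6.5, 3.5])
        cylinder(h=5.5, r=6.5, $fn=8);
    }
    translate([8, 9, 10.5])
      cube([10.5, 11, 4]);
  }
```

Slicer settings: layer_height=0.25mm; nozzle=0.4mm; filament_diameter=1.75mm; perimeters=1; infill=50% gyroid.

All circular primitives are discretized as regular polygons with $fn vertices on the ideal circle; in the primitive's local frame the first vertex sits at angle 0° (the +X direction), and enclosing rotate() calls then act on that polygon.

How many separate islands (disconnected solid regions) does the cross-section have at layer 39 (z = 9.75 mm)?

At z = 9.75 mm: the cube (footprint 26.5×22) is included at this height; the cylinder at (-4, 13) is not intersected at this z (z outside [13.5, 18.5]); the cylinder at (-0.5, 6.5) is not intersected at this z (z outside [3.5, 9]); Taking the first minus the rest: none of the subtracted shapes is present at this height, so the 26.5×22 cube is unchanged — 1 connected region; the cube at (8, 9) does not reach this height (z outside [10.5, 14.5]); Merging all regions: only that combined region is present, so the union is just that shape — 1 connected region; (whole slice rotated 45° about Z — lengths, areas and connectivity unchanged). Overall, the cross-section is a single solid region. Island count = 1.

1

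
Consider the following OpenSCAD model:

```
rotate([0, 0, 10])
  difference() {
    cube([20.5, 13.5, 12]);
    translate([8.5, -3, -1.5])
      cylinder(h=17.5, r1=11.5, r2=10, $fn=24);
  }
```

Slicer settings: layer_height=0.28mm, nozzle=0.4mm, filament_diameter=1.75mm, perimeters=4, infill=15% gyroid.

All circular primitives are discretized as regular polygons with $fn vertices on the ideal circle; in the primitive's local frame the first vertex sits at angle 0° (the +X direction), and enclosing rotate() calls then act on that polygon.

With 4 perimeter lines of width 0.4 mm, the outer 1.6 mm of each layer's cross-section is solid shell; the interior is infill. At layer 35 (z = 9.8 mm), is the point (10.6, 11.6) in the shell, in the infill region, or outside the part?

infill

At z = 9.8 mm: the 20.5×13.5 cube contributes its full rectangle; the cone at (8.5, -3) (r1=11.5→r2=10) has section circumradius 10.531 here — a regular 24-gon; After the difference (first − rest): starting from the 20.5×13.5 cube, the cone at (8.5, -3) partially overlaps it — only the 107.53 mm² overlap (of its 344.47 mm²) is removed, clipping the outline — 1 connected region; (whole slice rotated 10° about Z — lengths, areas and connectivity unchanged). Overall, the cross-section is a single solid region. Undo the 10° rotation: the query point maps to (12.453, 9.583) in the un-rotated model frame. The nearest boundary edge runs (13.77, 6.12)→(11.23, 7.17); distance from the point to it = 2.70 mm. The point is inside the cross-section and 2.70 mm from the nearest boundary — more than the 1.6 mm shell width (4 × 0.4), so it's in the infill interior.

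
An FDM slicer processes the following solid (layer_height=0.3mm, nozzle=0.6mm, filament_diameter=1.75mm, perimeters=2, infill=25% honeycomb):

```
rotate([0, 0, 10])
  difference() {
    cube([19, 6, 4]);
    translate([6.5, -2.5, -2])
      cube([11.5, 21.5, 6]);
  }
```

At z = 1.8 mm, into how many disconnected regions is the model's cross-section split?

2

At z = 1.8 mm: the cube (footprint 19×6) is included at this height; the cube at (6.5, -2.5) (footprint 11.5×21.5) is included at this height; Taking the first minus the rest: starting from the 19×6 cube, the 11.5×21.5 cube at (6.5, -2.5) partially overlaps it — only the 69.00 mm² overlap (of its 247.25 mm²) is removed, clipping the outline — 2 connected regions; (rotated 10° about Z; rotation is an isometry so areas/perimeters/island counts are preserved). The result has 2 disconnected regions.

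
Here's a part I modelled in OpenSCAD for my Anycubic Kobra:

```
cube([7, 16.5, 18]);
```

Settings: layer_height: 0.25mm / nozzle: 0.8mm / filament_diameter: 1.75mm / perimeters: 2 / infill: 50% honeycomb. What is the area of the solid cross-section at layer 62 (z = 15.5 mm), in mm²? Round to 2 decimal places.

At z = 15.5 mm: the 7×16.5 cube contributes its full rectangle (area 115.50 mm²). Overall, the cross-section is a single solid region. Net area = 115.50 mm².

115.50 mm²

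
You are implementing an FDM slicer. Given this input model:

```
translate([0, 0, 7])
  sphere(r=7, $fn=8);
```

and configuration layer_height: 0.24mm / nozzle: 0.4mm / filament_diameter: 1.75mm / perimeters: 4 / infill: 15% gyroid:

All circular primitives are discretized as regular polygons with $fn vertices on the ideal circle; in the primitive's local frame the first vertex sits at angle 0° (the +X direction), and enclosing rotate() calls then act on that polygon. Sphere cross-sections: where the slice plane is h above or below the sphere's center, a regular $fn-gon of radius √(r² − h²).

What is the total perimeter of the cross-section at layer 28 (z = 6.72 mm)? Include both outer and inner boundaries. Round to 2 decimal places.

42.83 mm

At z = 6.72 mm: the r=7 sphere slices to a regular 8-gon of circumradius 6.994 (√(r²−h²) with h=0.28 from center) (perimeter = 2·8·6.994·sin(180°/8) = 42.83 mm). Overall, the cross-section is a single solid region. Total boundary length (outer) = 42.83 mm.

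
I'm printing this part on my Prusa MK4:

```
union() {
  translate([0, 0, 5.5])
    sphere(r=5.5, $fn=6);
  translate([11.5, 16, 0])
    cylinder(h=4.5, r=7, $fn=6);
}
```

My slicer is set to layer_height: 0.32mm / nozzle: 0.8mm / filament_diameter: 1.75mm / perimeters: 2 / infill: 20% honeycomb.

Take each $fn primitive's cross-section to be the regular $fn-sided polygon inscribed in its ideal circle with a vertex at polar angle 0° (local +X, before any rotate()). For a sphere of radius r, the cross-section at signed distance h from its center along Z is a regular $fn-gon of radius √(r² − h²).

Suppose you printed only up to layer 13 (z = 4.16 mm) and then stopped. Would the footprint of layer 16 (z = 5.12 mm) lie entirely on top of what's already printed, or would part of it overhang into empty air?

part overhangs

Compare the two slices. At z = 4.16: the r=5.5 sphere contributes a regular 6-gon of circumradius √(5.5²−1.34²) = 5.334 (area = (6/2)·5.334²·sin(360°/6) = 73.93 mm²); the r=7 cylinder at (11.5, 16) gives a regular 6-gon of circumradius 7 (constant along its height) (area = (6/2)·7.000²·sin(360°/6) = 127.31 mm²); Merging all regions: the 2 present regions are separate (no shared area or edge), so areas and boundary lengths simply add and each stays a separate island — area = 201.23 mm². At z = 5.12: the r=5.5 sphere slices to a regular 6-gon of circumradius 5.487 (√(r²−h²) with h=0.38 from center) (area = (6/2)·5.487²·sin(360°/6) = 78.22 mm²); the cylinder at (11.5, 16) is not intersected at this z (z outside [0, 4.5]); Merging all regions: only the r=5.5 sphere is present, so the union is just that shape — area = 78.22 mm². Checking containment: at z = 5.12 the cross-section extends beyond the z = 4.16 cross-section by about 4.29 mm².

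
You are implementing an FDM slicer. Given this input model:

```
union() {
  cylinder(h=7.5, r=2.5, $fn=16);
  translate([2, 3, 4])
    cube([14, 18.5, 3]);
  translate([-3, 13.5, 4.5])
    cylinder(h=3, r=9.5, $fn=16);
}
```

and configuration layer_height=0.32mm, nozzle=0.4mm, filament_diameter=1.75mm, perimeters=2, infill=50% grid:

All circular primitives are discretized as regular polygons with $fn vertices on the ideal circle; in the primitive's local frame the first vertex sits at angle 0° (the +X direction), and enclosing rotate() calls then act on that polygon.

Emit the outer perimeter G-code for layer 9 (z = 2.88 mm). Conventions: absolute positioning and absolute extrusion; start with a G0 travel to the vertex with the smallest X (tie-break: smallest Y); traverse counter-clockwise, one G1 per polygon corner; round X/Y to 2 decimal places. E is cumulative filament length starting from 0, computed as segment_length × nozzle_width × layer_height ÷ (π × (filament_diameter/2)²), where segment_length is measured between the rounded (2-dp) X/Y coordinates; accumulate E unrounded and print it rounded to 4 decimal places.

At z = 2.88 mm: the cylinder: section is a regular 16-gon, circumradius r=2.5; the cube at (2, 3) is absent (z outside [4, 7]); the cylinder at (-3, 13.5) is not intersected at this z (z outside [4.5, 7.5]); Combining (union): only the r=2.5 cylinder is present, so the union is just that shape — 1 connected region. The outline is a single polygon with 16 vertices. Extrusion per mm of travel: 0.4 × 0.32 / (π × 0.875²) = 0.053216. Accumulating E over each segment gives final E = 0.8311.

G0 X-2.50 Y0.00 Z2.88
G1 X-2.31 Y-0.96 E0.0521
G1 X-1.77 Y-1.77 E0.1039
G1 X-0.96 Y-2.31 E0.1557
G1 X0.00 Y-2.50 E0.2078
G1 X0.96 Y-2.31 E0.2598
G1 X1.77 Y-1.77 E0.3117
G1 X2.31 Y-0.96 E0.3635
G1 X2.50 Y0.00 E0.4155
G1 X2.31 Y0.96 E0.4676
G1 X1.77 Y1.77 E0.5194
G1 X0.96 Y2.31 E0.5712
G1 X0.00 Y2.50 E0.6233
G1 X-0.96 Y2.31 E0.6754
G1 X-1.77 Y1.77 E0.7272
G1 X-2.31 Y0.96 E0.7790
G1 X-2.50 Y0.00 E0.8311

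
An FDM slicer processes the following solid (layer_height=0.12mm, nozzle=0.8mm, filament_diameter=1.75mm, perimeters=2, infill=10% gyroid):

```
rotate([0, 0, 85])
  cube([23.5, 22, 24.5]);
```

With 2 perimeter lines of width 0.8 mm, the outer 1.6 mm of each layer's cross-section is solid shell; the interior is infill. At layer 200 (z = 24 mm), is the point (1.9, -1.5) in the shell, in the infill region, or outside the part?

outside

At z = 24 mm: the 23.5×22 cube contributes its full rectangle; (rotated 85° about Z; rotation is an isometry so areas/perimeters/island counts are preserved). Overall, the cross-section is a single solid region. Undo the 85° rotation: the query point maps to (-1.329, -2.024) in the un-rotated model frame. The nearest boundary edge runs (0.00, 0.00)→(23.50, 0.00); distance from the point to it = 2.42 mm. The point is not inside any of the regions above, so it lies outside the cross-section (2.42 mm from the nearest boundary).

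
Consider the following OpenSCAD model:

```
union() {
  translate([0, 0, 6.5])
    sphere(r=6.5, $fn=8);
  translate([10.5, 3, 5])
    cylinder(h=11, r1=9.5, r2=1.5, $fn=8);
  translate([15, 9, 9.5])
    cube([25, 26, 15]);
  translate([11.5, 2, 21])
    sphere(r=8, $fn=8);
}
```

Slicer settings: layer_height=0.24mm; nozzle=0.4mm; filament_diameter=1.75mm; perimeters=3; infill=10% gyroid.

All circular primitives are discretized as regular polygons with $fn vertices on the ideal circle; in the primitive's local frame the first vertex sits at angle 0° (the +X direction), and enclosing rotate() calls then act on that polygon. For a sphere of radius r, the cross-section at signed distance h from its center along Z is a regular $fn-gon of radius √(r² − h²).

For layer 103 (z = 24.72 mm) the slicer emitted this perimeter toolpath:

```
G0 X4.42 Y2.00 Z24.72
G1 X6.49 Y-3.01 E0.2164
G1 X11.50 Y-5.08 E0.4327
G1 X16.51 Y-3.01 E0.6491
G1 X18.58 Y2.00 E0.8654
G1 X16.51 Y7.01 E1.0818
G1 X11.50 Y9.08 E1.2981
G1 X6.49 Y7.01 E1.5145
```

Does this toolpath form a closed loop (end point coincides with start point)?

no

Start point (G0): (4.42, 2.00). End point (last G1): the path does not return to the start — open.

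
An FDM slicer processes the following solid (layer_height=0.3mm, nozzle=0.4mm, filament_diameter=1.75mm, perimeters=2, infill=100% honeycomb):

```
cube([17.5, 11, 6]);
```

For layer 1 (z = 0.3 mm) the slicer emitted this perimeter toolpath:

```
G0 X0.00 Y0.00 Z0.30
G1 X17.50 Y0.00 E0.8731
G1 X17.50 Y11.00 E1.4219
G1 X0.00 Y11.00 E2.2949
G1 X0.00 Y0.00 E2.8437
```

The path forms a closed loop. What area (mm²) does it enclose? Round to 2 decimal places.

192.50 mm²

Apply the shoelace formula to the sequence of (X, Y) vertices; enclosed area = 192.50 mm².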